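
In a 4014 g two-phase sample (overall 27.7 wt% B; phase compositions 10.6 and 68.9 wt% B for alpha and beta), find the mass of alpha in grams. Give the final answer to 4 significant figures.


f_alpha = (C_beta - C0) / (C_beta - C_alpha)
f_alpha = (68.9 - 27.7) / (68.9 - 10.6) = 0.70669
m_alpha = f_alpha * m_total = 0.70669 * 4014 = 2837 g


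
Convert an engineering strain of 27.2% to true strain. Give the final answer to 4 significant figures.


epsilon_true = ln(1 + epsilon_eng)
epsilon_true = ln(1 + 0.272)
epsilon_true = 0.2406


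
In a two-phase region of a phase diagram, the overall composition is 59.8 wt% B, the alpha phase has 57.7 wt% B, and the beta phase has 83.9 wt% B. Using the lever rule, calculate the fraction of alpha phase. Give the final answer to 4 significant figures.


f_alpha = (C_beta - C0) / (C_beta - C_alpha)
f_alpha = (83.9 - 59.8) / (83.9 - 57.7)
f_alpha = 0.9198


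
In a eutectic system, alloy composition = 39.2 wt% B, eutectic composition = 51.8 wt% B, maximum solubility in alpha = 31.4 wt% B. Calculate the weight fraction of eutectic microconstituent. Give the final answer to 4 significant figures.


f_primary = (C_e - C0) / (C_e - C_alpha_max)
f_primary = (51.8 - 39.2) / (51.8 - 31.4)
f_primary = 0.617647
f_eutectic = 1 - 0.617647 = 0.3824


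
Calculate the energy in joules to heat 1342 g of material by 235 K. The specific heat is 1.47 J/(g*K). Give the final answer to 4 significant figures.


Q = m * cp * dT
Q = 1342 * 1.47 * 235
Q = 463600 J


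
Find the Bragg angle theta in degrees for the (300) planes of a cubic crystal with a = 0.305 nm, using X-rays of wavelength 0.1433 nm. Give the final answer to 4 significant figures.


d = a / sqrt(h^2+k^2+l^2)
d = 0.305 / sqrt(9) = 0.101667 nm
lambda = 2*d*sin(theta)  =>  sin(theta) = lambda / (2*d)
sin(theta) = 0.1433 / (2 * 0.101667) = 0.704754
theta = 44.81 deg


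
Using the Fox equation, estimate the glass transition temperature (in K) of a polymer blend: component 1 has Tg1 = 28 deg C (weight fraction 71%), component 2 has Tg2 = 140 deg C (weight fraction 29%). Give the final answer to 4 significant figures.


1/Tg = w1/Tg1 + w2/Tg2 (in Kelvin)
Tg1 = 301.15 K, Tg2 = 413.15 K
1/Tg = 0.71/301.15 + 0.29/413.15
Tg = 326.8 K


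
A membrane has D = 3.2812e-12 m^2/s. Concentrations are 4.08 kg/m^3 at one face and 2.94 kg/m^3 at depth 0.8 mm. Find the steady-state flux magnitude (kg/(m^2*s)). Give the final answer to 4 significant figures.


J = -D * (dC/dx) = D * (C1 - C2) / dx
J = 3.2812e-12 * (4.08 - 2.94) / 8e-04
J = 4.676e-09 kg/(m^2*s)


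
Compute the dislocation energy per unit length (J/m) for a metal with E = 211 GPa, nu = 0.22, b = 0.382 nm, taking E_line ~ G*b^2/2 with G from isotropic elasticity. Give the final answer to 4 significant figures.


Step 1: G = E / (2*(1+nu))
G = 211 / (2*(1+0.22)) = 86.4754 GPa = 8.64754e+10 Pa
Step 2: E_line = G*b^2/2
b = 0.382 nm = 3.82e-10 m
E_line = 0.5 * 8.64754e+10 * (3.82e-10)^2 = 6.309e-09 J/m


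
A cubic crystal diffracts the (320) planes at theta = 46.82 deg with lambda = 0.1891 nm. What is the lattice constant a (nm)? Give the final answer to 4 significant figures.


d = lambda / (2*sin(theta))
d = 0.1891 / (2*sin(46.82 deg))
d = 0.129661 nm
a = d * sqrt(h^2+k^2+l^2) = 0.129661 * sqrt(13)
a = 0.4675 nm


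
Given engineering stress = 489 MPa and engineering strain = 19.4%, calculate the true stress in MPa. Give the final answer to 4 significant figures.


sigma_true = sigma_eng * (1 + epsilon_eng)
sigma_true = 489 * (1 + 0.194)
sigma_true = 583.9 MPa


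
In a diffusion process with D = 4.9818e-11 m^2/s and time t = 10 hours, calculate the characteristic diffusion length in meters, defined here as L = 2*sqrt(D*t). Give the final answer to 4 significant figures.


t = 10 hr = 36000 s
Diffusion length = 2*sqrt(D*t)
= 2*sqrt(4.9818e-11 * 36000)
= 2.678e-03 m


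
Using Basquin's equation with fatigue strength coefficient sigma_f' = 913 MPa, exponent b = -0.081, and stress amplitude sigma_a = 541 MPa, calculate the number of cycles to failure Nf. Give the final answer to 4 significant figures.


sigma_a = sigma_f' * (2*Nf)^b
2*Nf = (sigma_a / sigma_f')^(1/b)
2*Nf = (541 / 913)^(1/-0.081)
2*Nf = 639.508
Nf = 319.8 cycles


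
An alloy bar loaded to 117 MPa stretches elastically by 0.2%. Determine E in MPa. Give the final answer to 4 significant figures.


E = sigma / epsilon
epsilon = 0.2% = 2e-03
E = 117 / 2e-03
E = 58500 MPa


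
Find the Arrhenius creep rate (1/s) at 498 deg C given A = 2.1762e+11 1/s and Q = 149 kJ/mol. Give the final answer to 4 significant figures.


rate = A * exp(-Q / (R*T))
T = 498 + 273.15 = 771.15 K
rate = 2.1762e+11 * exp(-149e3 / (8.314 * 771.15))
rate = 17.57 1/s


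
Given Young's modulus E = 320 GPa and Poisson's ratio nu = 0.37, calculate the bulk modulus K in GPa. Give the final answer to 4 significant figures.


K = E / (3*(1-2*nu))
K = 320 / (3*(1-2*0.37))
K = 410.3 GPa


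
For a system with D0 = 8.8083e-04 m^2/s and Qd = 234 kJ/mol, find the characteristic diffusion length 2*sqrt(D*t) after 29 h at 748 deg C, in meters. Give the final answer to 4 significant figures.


Step 1: D = D0 * exp(-Qd/(R*T))
T = 1021.15 K
D = 8.8083e-04 * exp(-234e3 / (8.314 * 1021.15)) = 9.4344e-16 m^2/s
Step 2: L = 2*sqrt(D*t)
t = 29 h = 104400 s
L = 2*sqrt(9.4344e-16 * 104400) = 1.985e-05 m


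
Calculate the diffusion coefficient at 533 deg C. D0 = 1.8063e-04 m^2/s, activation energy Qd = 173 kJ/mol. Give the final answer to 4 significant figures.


D = D0 * exp(-Qd / (R*T))
T = 806.15 K
D = 1.8063e-04 * exp(-173e3 / (8.314 * 806.15))
D = 1.114e-15 m^2/s


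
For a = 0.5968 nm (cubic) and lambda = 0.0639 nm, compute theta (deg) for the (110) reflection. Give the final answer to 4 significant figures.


d = a / sqrt(h^2+k^2+l^2)
d = 0.5968 / sqrt(2) = 0.422001 nm
lambda = 2*d*sin(theta)  =>  sin(theta) = lambda / (2*d)
sin(theta) = 0.0639 / (2 * 0.422001) = 0.0757107
theta = 4.342 deg


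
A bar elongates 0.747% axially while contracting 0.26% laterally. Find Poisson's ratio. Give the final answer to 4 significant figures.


nu = -epsilon_lat / epsilon_axial
Lateral strain is contraction (negative), so using magnitudes:
nu = 0.26 / 0.747
nu = 0.3481


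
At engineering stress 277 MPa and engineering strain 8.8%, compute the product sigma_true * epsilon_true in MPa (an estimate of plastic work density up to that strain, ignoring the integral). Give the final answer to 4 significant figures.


sigma_true = sigma_eng * (1 + epsilon_eng)
sigma_true = 277 * (1 + 0.088) = 301.376 MPa
epsilon_true = ln(1 + epsilon_eng)
epsilon_true = ln(1 + 0.088) = 0.0843411
sigma_true * epsilon_true = 301.376 * 0.0843411 = 25.42 MPa


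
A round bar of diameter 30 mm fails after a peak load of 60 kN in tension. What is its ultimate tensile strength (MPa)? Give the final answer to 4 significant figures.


A0 = pi*(d/2)^2 = pi*(30/2)^2 = 706.858 mm^2
UTS = F_max / A0 = 60*1000 / 706.858
UTS = 84.88 MPa


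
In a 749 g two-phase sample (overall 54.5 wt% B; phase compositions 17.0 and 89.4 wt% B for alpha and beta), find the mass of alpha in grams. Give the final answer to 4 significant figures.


f_alpha = (C_beta - C0) / (C_beta - C_alpha)
f_alpha = (89.4 - 54.5) / (89.4 - 17.0) = 0.482044
m_alpha = f_alpha * m_total = 0.482044 * 749 = 361.1 g


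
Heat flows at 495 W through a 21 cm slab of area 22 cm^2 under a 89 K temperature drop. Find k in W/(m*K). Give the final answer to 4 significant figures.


k = Q*L / (A*dT)
L = 0.21 m, A = 2.2e-03 m^2
k = 495 * 0.21 / (2.2e-03 * 89)
k = 530.9 W/(m*K)


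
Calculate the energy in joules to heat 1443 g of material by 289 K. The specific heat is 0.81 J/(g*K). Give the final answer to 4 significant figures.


Q = m * cp * dT
Q = 1443 * 0.81 * 289
Q = 337800 J


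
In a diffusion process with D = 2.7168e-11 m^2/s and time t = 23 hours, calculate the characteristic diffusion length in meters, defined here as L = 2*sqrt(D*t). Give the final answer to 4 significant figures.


t = 23 hr = 82800 s
Diffusion length = 2*sqrt(D*t)
= 2*sqrt(2.7168e-11 * 82800)
= 3e-03 m


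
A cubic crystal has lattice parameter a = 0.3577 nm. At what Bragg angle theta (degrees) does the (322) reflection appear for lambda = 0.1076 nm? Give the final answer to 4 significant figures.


d = a / sqrt(h^2+k^2+l^2)
d = 0.3577 / sqrt(17) = 0.086755 nm
lambda = 2*d*sin(theta)  =>  sin(theta) = lambda / (2*d)
sin(theta) = 0.1076 / (2 * 0.086755) = 0.620137
theta = 38.33 deg


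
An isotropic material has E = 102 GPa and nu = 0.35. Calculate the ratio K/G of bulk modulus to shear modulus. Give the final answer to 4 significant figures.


G = E / (2*(1+nu))
G = 102 / (2*(1+0.35)) = 37.7778 GPa
K = E / (3*(1-2*nu))
K = 102 / (3*(1-2*0.35)) = 113.333 GPa
K/G = 113.333 / 37.7778 = 3


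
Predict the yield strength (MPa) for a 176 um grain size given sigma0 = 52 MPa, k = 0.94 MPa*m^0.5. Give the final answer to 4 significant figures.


sigma_y = sigma0 + k / sqrt(d)
d = 176 um = 1.76e-04 m
sigma_y = 52 + 0.94 / sqrt(1.76e-04)
sigma_y = 122.9 MPa


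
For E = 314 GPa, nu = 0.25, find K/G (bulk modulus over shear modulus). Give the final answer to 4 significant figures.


G = E / (2*(1+nu))
G = 314 / (2*(1+0.25)) = 125.6 GPa
K = E / (3*(1-2*nu))
K = 314 / (3*(1-2*0.25)) = 209.333 GPa
K/G = 209.333 / 125.6 = 1.667


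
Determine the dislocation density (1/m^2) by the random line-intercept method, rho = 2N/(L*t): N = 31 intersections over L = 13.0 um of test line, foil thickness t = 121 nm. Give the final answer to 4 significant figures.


rho = 2N / (L * t)
L = 13.0 um = 1.3e-05 m, t = 121 nm = 1.21e-07 m
rho = 2 * 31 / (1.3e-05 * 1.21e-07)
rho = 3.942e+13 1/m^2


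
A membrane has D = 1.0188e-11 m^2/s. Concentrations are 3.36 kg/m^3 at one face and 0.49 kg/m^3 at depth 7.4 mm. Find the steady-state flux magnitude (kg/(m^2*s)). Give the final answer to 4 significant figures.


J = -D * (dC/dx) = D * (C1 - C2) / dx
J = 1.0188e-11 * (3.36 - 0.49) / 7.4e-03
J = 3.951e-09 kg/(m^2*s)


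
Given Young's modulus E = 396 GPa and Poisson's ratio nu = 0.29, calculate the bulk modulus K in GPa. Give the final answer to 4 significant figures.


K = E / (3*(1-2*nu))
K = 396 / (3*(1-2*0.29))
K = 314.3 GPa


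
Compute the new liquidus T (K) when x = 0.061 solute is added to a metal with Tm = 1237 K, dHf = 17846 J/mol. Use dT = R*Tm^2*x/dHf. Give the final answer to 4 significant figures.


dT = R*Tm^2*x / dHf
dT = 8.314 * 1237^2 * 0.061 / 17846
dT = 43.4849 K
T_new = 1237 - 43.4849 = 1194 K


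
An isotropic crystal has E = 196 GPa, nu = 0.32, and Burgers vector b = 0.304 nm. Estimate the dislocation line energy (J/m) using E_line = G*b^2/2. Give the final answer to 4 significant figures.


Step 1: G = E / (2*(1+nu))
G = 196 / (2*(1+0.32)) = 74.2424 GPa = 7.42424e+10 Pa
Step 2: E_line = G*b^2/2
b = 0.304 nm = 3.04e-10 m
E_line = 0.5 * 7.42424e+10 * (3.04e-10)^2 = 3.431e-09 J/m


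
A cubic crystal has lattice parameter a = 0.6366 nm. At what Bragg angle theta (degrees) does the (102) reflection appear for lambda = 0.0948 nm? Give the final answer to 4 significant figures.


d = a / sqrt(h^2+k^2+l^2)
d = 0.6366 / sqrt(5) = 0.284696 nm
lambda = 2*d*sin(theta)  =>  sin(theta) = lambda / (2*d)
sin(theta) = 0.0948 / (2 * 0.284696) = 0.166493
theta = 9.584 deg


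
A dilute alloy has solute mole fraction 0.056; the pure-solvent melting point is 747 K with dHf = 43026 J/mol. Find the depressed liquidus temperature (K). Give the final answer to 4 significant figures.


dT = R*Tm^2*x / dHf
dT = 8.314 * 747^2 * 0.056 / 43026
dT = 6.03821 K
T_new = 747 - 6.03821 = 741 K


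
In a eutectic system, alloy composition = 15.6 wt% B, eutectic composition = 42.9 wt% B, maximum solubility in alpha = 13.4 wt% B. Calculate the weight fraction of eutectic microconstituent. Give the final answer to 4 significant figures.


f_primary = (C_e - C0) / (C_e - C_alpha_max)
f_primary = (42.9 - 15.6) / (42.9 - 13.4)
f_primary = 0.925424
f_eutectic = 1 - 0.925424 = 0.07458


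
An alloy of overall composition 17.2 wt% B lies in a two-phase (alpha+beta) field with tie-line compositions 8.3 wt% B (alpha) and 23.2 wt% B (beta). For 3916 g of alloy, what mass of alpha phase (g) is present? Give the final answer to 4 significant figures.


f_alpha = (C_beta - C0) / (C_beta - C_alpha)
f_alpha = (23.2 - 17.2) / (23.2 - 8.3) = 0.402685
m_alpha = f_alpha * m_total = 0.402685 * 3916 = 1577 g


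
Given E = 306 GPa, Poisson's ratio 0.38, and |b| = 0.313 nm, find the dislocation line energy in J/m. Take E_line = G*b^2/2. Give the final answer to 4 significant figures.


Step 1: G = E / (2*(1+nu))
G = 306 / (2*(1+0.38)) = 110.87 GPa = 1.1087e+11 Pa
Step 2: E_line = G*b^2/2
b = 0.313 nm = 3.13e-10 m
E_line = 0.5 * 1.1087e+11 * (3.13e-10)^2 = 5.431e-09 J/m


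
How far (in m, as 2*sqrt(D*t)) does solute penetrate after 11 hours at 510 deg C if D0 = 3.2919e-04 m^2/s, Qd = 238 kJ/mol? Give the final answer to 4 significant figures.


Step 1: D = D0 * exp(-Qd/(R*T))
T = 783.15 K
D = 3.2919e-04 * exp(-238e3 / (8.314 * 783.15)) = 4.39257e-20 m^2/s
Step 2: L = 2*sqrt(D*t)
t = 11 h = 39600 s
L = 2*sqrt(4.39257e-20 * 39600) = 8.341e-08 m


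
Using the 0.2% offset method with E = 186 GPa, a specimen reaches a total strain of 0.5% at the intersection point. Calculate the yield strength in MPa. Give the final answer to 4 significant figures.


Offset strain = 0.002
Elastic strain at yield = total_strain - offset = 5e-03 - 0.002 = 3e-03
sigma_y = E * elastic_strain = 186000 * 3e-03
sigma_y = 558 MPa


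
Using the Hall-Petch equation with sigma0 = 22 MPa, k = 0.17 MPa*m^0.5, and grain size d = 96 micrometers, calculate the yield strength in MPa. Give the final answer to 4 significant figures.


sigma_y = sigma0 + k / sqrt(d)
d = 96 um = 9.6e-05 m
sigma_y = 22 + 0.17 / sqrt(9.6e-05)
sigma_y = 39.35 MPa


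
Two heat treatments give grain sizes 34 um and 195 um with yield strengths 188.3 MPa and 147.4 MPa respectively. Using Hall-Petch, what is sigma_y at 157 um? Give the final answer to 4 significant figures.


sigma_y = sigma0 + k / sqrt(d)
1/sqrt(d1) = 1/sqrt(3.4e-05) = 171.499;  1/sqrt(d2) = 71.6115
k = (sigma1 - sigma2) / (1/sqrt(d1) - 1/sqrt(d2)) = (188.3 - 147.4) / (171.499 - 71.6115) = 0.409462 MPa*m^0.5
sigma0 = sigma1 - k/sqrt(d1) = 188.3 - 0.409462*171.499 = 118.078 MPa
sigma_y(d3) = 118.078 + 0.409462 / sqrt(1.57e-04) = 150.8 MPa


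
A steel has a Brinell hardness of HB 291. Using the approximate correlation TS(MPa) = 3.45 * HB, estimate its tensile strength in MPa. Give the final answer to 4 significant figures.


TS (MPa) = 3.45 * HB
TS = 3.45 * 291
TS = 1004 MPa


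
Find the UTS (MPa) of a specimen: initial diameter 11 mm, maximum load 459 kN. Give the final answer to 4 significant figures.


A0 = pi*(d/2)^2 = pi*(11/2)^2 = 95.0332 mm^2
UTS = F_max / A0 = 459*1000 / 95.0332
UTS = 4830 MPa


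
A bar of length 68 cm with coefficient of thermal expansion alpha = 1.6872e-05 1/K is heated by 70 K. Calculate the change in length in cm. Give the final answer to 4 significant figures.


dL = L0 * alpha * dT
dL = 68 * 1.6872e-05 * 70
dL = 0.08031 cm


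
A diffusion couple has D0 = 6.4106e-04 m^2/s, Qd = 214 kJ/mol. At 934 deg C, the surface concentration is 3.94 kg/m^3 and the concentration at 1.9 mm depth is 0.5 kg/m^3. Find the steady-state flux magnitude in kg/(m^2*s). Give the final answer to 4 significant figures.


Step 1: D = D0 * exp(-Qd/(R*T))
T = 934 + 273.15 = 1207.15 K
D = 6.4106e-04 * exp(-214e3 / (8.314 * 1207.15)) = 3.52015e-13 m^2/s
Step 2: J = D * (C1 - C2) / dx
J = 3.52015e-13 * (3.94 - 0.5) / 1.9e-03
J = 6.373e-10 kg/(m^2*s)


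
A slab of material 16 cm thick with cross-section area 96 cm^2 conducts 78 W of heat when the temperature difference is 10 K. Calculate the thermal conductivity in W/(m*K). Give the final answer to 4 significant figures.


k = Q*L / (A*dT)
L = 0.16 m, A = 9.6e-03 m^2
k = 78 * 0.16 / (9.6e-03 * 10)
k = 130 W/(m*K)


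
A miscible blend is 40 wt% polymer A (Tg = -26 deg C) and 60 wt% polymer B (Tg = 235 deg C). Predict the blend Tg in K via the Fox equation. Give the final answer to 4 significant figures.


1/Tg = w1/Tg1 + w2/Tg2 (in Kelvin)
Tg1 = 247.15 K, Tg2 = 508.15 K
1/Tg = 0.4/247.15 + 0.6/508.15
Tg = 357.2 K


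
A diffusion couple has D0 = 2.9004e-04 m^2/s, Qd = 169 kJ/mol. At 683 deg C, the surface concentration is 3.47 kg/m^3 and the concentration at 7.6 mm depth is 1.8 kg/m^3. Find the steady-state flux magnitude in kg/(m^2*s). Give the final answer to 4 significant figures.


Step 1: D = D0 * exp(-Qd/(R*T))
T = 683 + 273.15 = 956.15 K
D = 2.9004e-04 * exp(-169e3 / (8.314 * 956.15)) = 1.69678e-13 m^2/s
Step 2: J = D * (C1 - C2) / dx
J = 1.69678e-13 * (3.47 - 1.8) / 7.6e-03
J = 3.728e-11 kg/(m^2*s)


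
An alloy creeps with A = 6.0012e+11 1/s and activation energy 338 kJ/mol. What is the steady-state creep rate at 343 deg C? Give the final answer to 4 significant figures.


rate = A * exp(-Q / (R*T))
T = 343 + 273.15 = 616.15 K
rate = 6.0012e+11 * exp(-338e3 / (8.314 * 616.15))
rate = 1.327e-17 1/s


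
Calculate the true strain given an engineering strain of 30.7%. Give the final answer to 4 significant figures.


epsilon_true = ln(1 + epsilon_eng)
epsilon_true = ln(1 + 0.307)
epsilon_true = 0.2677


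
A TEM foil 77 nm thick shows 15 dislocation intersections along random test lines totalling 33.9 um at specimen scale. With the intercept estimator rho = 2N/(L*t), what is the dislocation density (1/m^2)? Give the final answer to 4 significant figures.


rho = 2N / (L * t)
L = 33.9 um = 3.39e-05 m, t = 77 nm = 7.7e-08 m
rho = 2 * 15 / (3.39e-05 * 7.7e-08)
rho = 1.149e+13 1/m^2


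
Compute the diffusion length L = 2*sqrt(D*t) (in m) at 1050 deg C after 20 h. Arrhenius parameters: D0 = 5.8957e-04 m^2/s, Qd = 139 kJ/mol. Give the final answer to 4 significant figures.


Step 1: D = D0 * exp(-Qd/(R*T))
T = 1323.15 K
D = 5.8957e-04 * exp(-139e3 / (8.314 * 1323.15)) = 1.91852e-09 m^2/s
Step 2: L = 2*sqrt(D*t)
t = 20 h = 72000 s
L = 2*sqrt(1.91852e-09 * 72000) = 0.02351 m


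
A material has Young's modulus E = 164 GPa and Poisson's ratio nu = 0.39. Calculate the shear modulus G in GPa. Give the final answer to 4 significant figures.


G = E / (2*(1+nu))
G = 164 / (2*(1+0.39))
G = 58.99 GPa


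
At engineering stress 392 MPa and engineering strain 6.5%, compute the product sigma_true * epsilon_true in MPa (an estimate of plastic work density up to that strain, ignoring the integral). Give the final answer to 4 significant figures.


sigma_true = sigma_eng * (1 + epsilon_eng)
sigma_true = 392 * (1 + 0.065) = 417.48 MPa
epsilon_true = ln(1 + epsilon_eng)
epsilon_true = ln(1 + 0.065) = 0.0629748
sigma_true * epsilon_true = 417.48 * 0.0629748 = 26.29 MPa


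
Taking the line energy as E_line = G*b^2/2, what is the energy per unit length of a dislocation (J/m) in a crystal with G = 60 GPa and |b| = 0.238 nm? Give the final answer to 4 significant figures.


E = G*b^2/2
b = 0.238 nm = 2.38e-10 m
G = 60 GPa = 6e+10 Pa
E = 0.5 * 6e+10 * (2.38e-10)^2
E = 1.699e-09 J/m


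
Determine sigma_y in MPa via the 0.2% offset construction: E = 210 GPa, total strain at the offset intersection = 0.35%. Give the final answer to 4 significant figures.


Offset strain = 0.002
Elastic strain at yield = total_strain - offset = 3.5e-03 - 0.002 = 1.5e-03
sigma_y = E * elastic_strain = 210000 * 1.5e-03
sigma_y = 315 MPa


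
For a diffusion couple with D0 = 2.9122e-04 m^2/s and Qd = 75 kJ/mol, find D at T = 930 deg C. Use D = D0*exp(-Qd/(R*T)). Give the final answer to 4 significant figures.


D = D0 * exp(-Qd / (R*T))
T = 1203.15 K
D = 2.9122e-04 * exp(-75e3 / (8.314 * 1203.15))
D = 1.614e-07 m^2/s


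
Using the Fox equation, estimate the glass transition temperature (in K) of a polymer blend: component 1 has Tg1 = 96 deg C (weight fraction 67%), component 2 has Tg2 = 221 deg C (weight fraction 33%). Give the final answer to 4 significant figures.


1/Tg = w1/Tg1 + w2/Tg2 (in Kelvin)
Tg1 = 369.15 K, Tg2 = 494.15 K
1/Tg = 0.67/369.15 + 0.33/494.15
Tg = 402.8 K


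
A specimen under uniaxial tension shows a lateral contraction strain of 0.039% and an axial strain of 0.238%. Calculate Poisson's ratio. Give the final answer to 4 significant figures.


nu = -epsilon_lat / epsilon_axial
Lateral strain is contraction (negative), so using magnitudes:
nu = 0.039 / 0.238
nu = 0.1639


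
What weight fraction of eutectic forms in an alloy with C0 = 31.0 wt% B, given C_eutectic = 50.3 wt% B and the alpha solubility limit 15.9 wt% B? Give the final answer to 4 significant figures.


f_primary = (C_e - C0) / (C_e - C_alpha_max)
f_primary = (50.3 - 31.0) / (50.3 - 15.9)
f_primary = 0.561047
f_eutectic = 1 - 0.561047 = 0.439


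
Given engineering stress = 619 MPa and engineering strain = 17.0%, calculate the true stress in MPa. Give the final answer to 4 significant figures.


sigma_true = sigma_eng * (1 + epsilon_eng)
sigma_true = 619 * (1 + 0.17)
sigma_true = 724.2 MPa


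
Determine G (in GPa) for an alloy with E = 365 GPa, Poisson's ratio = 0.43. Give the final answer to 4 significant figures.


G = E / (2*(1+nu))
G = 365 / (2*(1+0.43))
G = 127.6 GPa


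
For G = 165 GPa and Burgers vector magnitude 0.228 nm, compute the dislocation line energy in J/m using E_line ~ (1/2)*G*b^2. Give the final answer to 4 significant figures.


E = G*b^2/2
b = 0.228 nm = 2.28e-10 m
G = 165 GPa = 1.65e+11 Pa
E = 0.5 * 1.65e+11 * (2.28e-10)^2
E = 4.289e-09 J/m


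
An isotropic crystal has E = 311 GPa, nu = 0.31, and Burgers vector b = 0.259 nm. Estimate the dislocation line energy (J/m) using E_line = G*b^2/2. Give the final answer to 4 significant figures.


Step 1: G = E / (2*(1+nu))
G = 311 / (2*(1+0.31)) = 118.702 GPa = 1.18702e+11 Pa
Step 2: E_line = G*b^2/2
b = 0.259 nm = 2.59e-10 m
E_line = 0.5 * 1.18702e+11 * (2.59e-10)^2 = 3.981e-09 J/m


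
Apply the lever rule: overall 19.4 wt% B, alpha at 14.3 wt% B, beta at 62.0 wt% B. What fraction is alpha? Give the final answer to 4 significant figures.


f_alpha = (C_beta - C0) / (C_beta - C_alpha)
f_alpha = (62.0 - 19.4) / (62.0 - 14.3)
f_alpha = 0.8931


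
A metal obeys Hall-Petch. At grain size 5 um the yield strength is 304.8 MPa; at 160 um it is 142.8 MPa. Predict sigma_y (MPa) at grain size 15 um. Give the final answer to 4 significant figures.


sigma_y = sigma0 + k / sqrt(d)
1/sqrt(d1) = 1/sqrt(5e-06) = 447.214;  1/sqrt(d2) = 79.0569
k = (sigma1 - sigma2) / (1/sqrt(d1) - 1/sqrt(d2)) = (304.8 - 142.8) / (447.214 - 79.0569) = 0.44003 MPa*m^0.5
sigma0 = sigma1 - k/sqrt(d1) = 304.8 - 0.44003*447.214 = 108.013 MPa
sigma_y(d3) = 108.013 + 0.44003 / sqrt(1.5e-05) = 221.6 MPa


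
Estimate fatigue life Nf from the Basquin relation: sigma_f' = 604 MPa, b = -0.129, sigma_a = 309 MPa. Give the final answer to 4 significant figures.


sigma_a = sigma_f' * (2*Nf)^b
2*Nf = (sigma_a / sigma_f')^(1/b)
2*Nf = (309 / 604)^(1/-0.129)
2*Nf = 180.477
Nf = 90.24 cycles


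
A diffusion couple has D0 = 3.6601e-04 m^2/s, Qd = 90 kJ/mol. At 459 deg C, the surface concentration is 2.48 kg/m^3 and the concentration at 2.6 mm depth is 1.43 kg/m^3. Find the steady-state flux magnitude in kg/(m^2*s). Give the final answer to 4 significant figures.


Step 1: D = D0 * exp(-Qd/(R*T))
T = 459 + 273.15 = 732.15 K
D = 3.6601e-04 * exp(-90e3 / (8.314 * 732.15)) = 1.38767e-10 m^2/s
Step 2: J = D * (C1 - C2) / dx
J = 1.38767e-10 * (2.48 - 1.43) / 2.6e-03
J = 5.604e-08 kg/(m^2*s)


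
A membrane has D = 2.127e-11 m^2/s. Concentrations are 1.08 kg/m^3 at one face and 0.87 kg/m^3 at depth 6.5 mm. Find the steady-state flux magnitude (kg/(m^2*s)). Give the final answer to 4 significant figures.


J = -D * (dC/dx) = D * (C1 - C2) / dx
J = 2.127e-11 * (1.08 - 0.87) / 6.5e-03
J = 6.872e-10 kg/(m^2*s)


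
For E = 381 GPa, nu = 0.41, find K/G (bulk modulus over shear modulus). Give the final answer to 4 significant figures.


G = E / (2*(1+nu))
G = 381 / (2*(1+0.41)) = 135.106 GPa
K = E / (3*(1-2*nu))
K = 381 / (3*(1-2*0.41)) = 705.556 GPa
K/G = 705.556 / 135.106 = 5.222


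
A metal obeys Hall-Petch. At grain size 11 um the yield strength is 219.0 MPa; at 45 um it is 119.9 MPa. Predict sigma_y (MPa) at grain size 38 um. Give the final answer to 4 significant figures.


sigma_y = sigma0 + k / sqrt(d)
1/sqrt(d1) = 1/sqrt(1.1e-05) = 301.511;  1/sqrt(d2) = 149.071
k = (sigma1 - sigma2) / (1/sqrt(d1) - 1/sqrt(d2)) = (219.0 - 119.9) / (301.511 - 149.071) = 0.650091 MPa*m^0.5
sigma0 = sigma1 - k/sqrt(d1) = 219.0 - 0.650091*301.511 = 22.9901 MPa
sigma_y(d3) = 22.9901 + 0.650091 / sqrt(3.8e-05) = 128.4 MPa


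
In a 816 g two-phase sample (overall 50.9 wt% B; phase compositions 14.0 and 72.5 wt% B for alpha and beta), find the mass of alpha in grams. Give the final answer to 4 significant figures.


f_alpha = (C_beta - C0) / (C_beta - C_alpha)
f_alpha = (72.5 - 50.9) / (72.5 - 14.0) = 0.369231
m_alpha = f_alpha * m_total = 0.369231 * 816 = 301.3 g


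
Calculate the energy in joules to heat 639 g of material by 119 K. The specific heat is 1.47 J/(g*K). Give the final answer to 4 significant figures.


Q = m * cp * dT
Q = 639 * 1.47 * 119
Q = 111800 J


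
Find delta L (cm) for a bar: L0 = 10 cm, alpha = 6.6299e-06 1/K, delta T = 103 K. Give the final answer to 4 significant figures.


dL = L0 * alpha * dT
dL = 10 * 6.6299e-06 * 103
dL = 6.829e-03 cm


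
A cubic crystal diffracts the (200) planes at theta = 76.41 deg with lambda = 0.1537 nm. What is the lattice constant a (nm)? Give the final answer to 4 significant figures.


d = lambda / (2*sin(theta))
d = 0.1537 / (2*sin(76.41 deg))
d = 0.0790636 nm
a = d * sqrt(h^2+k^2+l^2) = 0.0790636 * sqrt(4)
a = 0.1581 nm


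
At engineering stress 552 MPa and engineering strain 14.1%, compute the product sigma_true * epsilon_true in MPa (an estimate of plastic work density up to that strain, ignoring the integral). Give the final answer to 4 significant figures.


sigma_true = sigma_eng * (1 + epsilon_eng)
sigma_true = 552 * (1 + 0.141) = 629.832 MPa
epsilon_true = ln(1 + epsilon_eng)
epsilon_true = ln(1 + 0.141) = 0.131905
sigma_true * epsilon_true = 629.832 * 0.131905 = 83.08 MPa


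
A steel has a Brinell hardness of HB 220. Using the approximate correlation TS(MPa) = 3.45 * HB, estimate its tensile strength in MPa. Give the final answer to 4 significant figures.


TS (MPa) = 3.45 * HB
TS = 3.45 * 220
TS = 759 MPa


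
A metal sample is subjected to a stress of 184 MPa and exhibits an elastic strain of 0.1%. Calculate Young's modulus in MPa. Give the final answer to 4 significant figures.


E = sigma / epsilon
epsilon = 0.1% = 1e-03
E = 184 / 1e-03
E = 184000 MPa


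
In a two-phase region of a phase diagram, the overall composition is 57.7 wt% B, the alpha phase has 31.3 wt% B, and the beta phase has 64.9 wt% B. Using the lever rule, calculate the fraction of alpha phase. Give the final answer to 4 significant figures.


f_alpha = (C_beta - C0) / (C_beta - C_alpha)
f_alpha = (64.9 - 57.7) / (64.9 - 31.3)
f_alpha = 0.2143


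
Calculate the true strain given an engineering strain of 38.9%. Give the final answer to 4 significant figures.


epsilon_true = ln(1 + epsilon_eng)
epsilon_true = ln(1 + 0.389)
epsilon_true = 0.3286


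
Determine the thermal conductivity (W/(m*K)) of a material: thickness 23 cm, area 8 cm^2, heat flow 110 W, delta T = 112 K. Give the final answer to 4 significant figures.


k = Q*L / (A*dT)
L = 0.23 m, A = 8e-04 m^2
k = 110 * 0.23 / (8e-04 * 112)
k = 282.4 W/(m*K)


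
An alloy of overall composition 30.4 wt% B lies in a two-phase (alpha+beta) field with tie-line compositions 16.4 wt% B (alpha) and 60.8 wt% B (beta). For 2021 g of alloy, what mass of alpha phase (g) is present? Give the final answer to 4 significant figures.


f_alpha = (C_beta - C0) / (C_beta - C_alpha)
f_alpha = (60.8 - 30.4) / (60.8 - 16.4) = 0.684685
m_alpha = f_alpha * m_total = 0.684685 * 2021 = 1384 g


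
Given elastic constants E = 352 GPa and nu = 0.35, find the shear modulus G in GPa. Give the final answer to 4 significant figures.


G = E / (2*(1+nu))
G = 352 / (2*(1+0.35))
G = 130.4 GPa


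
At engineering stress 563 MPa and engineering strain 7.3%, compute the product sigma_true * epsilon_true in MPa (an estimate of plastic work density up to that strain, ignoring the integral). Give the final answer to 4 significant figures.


sigma_true = sigma_eng * (1 + epsilon_eng)
sigma_true = 563 * (1 + 0.073) = 604.099 MPa
epsilon_true = ln(1 + epsilon_eng)
epsilon_true = ln(1 + 0.073) = 0.0704585
sigma_true * epsilon_true = 604.099 * 0.0704585 = 42.56 MPa


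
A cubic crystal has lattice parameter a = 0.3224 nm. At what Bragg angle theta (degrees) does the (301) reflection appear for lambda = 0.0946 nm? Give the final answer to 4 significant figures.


d = a / sqrt(h^2+k^2+l^2)
d = 0.3224 / sqrt(10) = 0.101952 nm
lambda = 2*d*sin(theta)  =>  sin(theta) = lambda / (2*d)
sin(theta) = 0.0946 / (2 * 0.101952) = 0.463945
theta = 27.64 deg


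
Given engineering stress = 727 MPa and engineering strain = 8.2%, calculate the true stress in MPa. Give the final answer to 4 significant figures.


sigma_true = sigma_eng * (1 + epsilon_eng)
sigma_true = 727 * (1 + 0.082)
sigma_true = 786.6 MPa


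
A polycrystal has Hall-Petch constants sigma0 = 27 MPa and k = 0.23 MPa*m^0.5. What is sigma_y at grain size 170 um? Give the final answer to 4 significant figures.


sigma_y = sigma0 + k / sqrt(d)
d = 170 um = 1.7e-04 m
sigma_y = 27 + 0.23 / sqrt(1.7e-04)
sigma_y = 44.64 MPa


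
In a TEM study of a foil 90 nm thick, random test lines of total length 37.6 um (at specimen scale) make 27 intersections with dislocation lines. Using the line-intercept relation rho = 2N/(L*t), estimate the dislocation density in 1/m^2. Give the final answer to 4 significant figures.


rho = 2N / (L * t)
L = 37.6 um = 3.76e-05 m, t = 90 nm = 9e-08 m
rho = 2 * 27 / (3.76e-05 * 9e-08)
rho = 1.596e+13 1/m^2


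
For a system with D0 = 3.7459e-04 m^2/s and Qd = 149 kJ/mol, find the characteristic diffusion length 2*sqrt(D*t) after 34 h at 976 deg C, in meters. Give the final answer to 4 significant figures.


Step 1: D = D0 * exp(-Qd/(R*T))
T = 1249.15 K
D = 3.7459e-04 * exp(-149e3 / (8.314 * 1249.15)) = 2.20153e-10 m^2/s
Step 2: L = 2*sqrt(D*t)
t = 34 h = 122400 s
L = 2*sqrt(2.20153e-10 * 122400) = 0.01038 m


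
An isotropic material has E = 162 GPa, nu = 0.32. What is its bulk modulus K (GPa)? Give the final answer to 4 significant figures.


K = E / (3*(1-2*nu))
K = 162 / (3*(1-2*0.32))
K = 150 GPa


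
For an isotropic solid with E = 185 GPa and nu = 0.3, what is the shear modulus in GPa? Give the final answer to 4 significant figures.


G = E / (2*(1+nu))
G = 185 / (2*(1+0.3))
G = 71.15 GPa


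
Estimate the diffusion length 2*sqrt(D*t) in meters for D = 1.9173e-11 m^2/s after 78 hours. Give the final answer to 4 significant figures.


t = 78 hr = 280800 s
Diffusion length = 2*sqrt(D*t)
= 2*sqrt(1.9173e-11 * 280800)
= 4.641e-03 m


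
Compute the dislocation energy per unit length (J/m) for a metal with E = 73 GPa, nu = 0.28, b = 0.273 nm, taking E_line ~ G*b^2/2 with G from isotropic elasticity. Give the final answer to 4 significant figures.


Step 1: G = E / (2*(1+nu))
G = 73 / (2*(1+0.28)) = 28.5156 GPa = 2.85156e+10 Pa
Step 2: E_line = G*b^2/2
b = 0.273 nm = 2.73e-10 m
E_line = 0.5 * 2.85156e+10 * (2.73e-10)^2 = 1.063e-09 J/m


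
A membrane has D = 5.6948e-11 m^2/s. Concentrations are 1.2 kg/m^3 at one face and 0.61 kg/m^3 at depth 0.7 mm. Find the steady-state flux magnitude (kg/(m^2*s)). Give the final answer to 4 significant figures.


J = -D * (dC/dx) = D * (C1 - C2) / dx
J = 5.6948e-11 * (1.2 - 0.61) / 7e-04
J = 4.8e-08 kg/(m^2*s)


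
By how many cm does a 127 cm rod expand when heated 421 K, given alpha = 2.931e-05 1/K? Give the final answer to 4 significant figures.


dL = L0 * alpha * dT
dL = 127 * 2.931e-05 * 421
dL = 1.567 cm


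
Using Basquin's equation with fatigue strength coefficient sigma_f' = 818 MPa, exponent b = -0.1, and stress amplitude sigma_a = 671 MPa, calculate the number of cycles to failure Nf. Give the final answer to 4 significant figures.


sigma_a = sigma_f' * (2*Nf)^b
2*Nf = (sigma_a / sigma_f')^(1/b)
2*Nf = (671 / 818)^(1/-0.1)
2*Nf = 7.2495
Nf = 3.625 cycles


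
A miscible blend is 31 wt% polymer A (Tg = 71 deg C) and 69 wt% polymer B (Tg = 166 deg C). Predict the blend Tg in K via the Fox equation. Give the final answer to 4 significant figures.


1/Tg = w1/Tg1 + w2/Tg2 (in Kelvin)
Tg1 = 344.15 K, Tg2 = 439.15 K
1/Tg = 0.31/344.15 + 0.69/439.15
Tg = 404.5 K


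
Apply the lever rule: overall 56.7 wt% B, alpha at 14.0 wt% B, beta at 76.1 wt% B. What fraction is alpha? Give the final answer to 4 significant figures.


f_alpha = (C_beta - C0) / (C_beta - C_alpha)
f_alpha = (76.1 - 56.7) / (76.1 - 14.0)
f_alpha = 0.3124


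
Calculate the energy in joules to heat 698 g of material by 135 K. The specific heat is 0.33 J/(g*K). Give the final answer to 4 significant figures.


Q = m * cp * dT
Q = 698 * 0.33 * 135
Q = 31100 J


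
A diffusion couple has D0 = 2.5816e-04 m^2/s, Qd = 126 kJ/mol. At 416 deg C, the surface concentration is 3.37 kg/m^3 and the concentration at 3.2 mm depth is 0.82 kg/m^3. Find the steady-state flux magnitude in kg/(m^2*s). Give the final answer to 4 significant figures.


Step 1: D = D0 * exp(-Qd/(R*T))
T = 416 + 273.15 = 689.15 K
D = 2.5816e-04 * exp(-126e3 / (8.314 * 689.15)) = 7.26574e-14 m^2/s
Step 2: J = D * (C1 - C2) / dx
J = 7.26574e-14 * (3.37 - 0.82) / 3.2e-03
J = 5.79e-11 kg/(m^2*s)


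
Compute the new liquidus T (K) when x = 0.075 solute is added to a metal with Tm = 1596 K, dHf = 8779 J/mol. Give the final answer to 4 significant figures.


dT = R*Tm^2*x / dHf
dT = 8.314 * 1596^2 * 0.075 / 8779
dT = 180.922 K
T_new = 1596 - 180.922 = 1415 K


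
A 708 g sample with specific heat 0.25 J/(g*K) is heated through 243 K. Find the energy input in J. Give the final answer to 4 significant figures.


Q = m * cp * dT
Q = 708 * 0.25 * 243
Q = 43010 J


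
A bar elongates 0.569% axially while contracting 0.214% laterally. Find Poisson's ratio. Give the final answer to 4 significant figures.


nu = -epsilon_lat / epsilon_axial
Lateral strain is contraction (negative), so using magnitudes:
nu = 0.214 / 0.569
nu = 0.3761


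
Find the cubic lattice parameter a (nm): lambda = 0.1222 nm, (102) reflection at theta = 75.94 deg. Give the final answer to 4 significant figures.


d = lambda / (2*sin(theta))
d = 0.1222 / (2*sin(75.94 deg))
d = 0.062987 nm
a = d * sqrt(h^2+k^2+l^2) = 0.062987 * sqrt(5)
a = 0.1408 nm


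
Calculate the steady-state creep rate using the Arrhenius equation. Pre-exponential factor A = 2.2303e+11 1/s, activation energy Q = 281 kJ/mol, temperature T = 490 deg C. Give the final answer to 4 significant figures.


rate = A * exp(-Q / (R*T))
T = 490 + 273.15 = 763.15 K
rate = 2.2303e+11 * exp(-281e3 / (8.314 * 763.15))
rate = 1.301e-08 1/s


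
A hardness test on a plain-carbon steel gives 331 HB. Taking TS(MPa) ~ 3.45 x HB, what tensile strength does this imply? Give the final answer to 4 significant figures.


TS (MPa) = 3.45 * HB
TS = 3.45 * 331
TS = 1142 MPa


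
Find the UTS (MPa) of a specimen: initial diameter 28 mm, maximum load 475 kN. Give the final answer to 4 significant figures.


A0 = pi*(d/2)^2 = pi*(28/2)^2 = 615.752 mm^2
UTS = F_max / A0 = 475*1000 / 615.752
UTS = 771.4 MPa


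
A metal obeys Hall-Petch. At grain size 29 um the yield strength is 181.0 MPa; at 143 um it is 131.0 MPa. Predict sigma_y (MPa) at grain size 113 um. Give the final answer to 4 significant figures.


sigma_y = sigma0 + k / sqrt(d)
1/sqrt(d1) = 1/sqrt(2.9e-05) = 185.695;  1/sqrt(d2) = 83.6242
k = (sigma1 - sigma2) / (1/sqrt(d1) - 1/sqrt(d2)) = (181.0 - 131.0) / (185.695 - 83.6242) = 0.489854 MPa*m^0.5
sigma0 = sigma1 - k/sqrt(d1) = 181.0 - 0.489854*185.695 = 90.0363 MPa
sigma_y(d3) = 90.0363 + 0.489854 / sqrt(1.13e-04) = 136.1 MPa


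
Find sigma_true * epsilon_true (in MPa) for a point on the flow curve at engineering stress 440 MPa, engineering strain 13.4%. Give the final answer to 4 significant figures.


sigma_true = sigma_eng * (1 + epsilon_eng)
sigma_true = 440 * (1 + 0.134) = 498.96 MPa
epsilon_true = ln(1 + epsilon_eng)
epsilon_true = ln(1 + 0.134) = 0.125751
sigma_true * epsilon_true = 498.96 * 0.125751 = 62.74 MPa


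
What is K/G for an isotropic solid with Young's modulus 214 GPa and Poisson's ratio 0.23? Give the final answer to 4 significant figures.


G = E / (2*(1+nu))
G = 214 / (2*(1+0.23)) = 86.9919 GPa
K = E / (3*(1-2*nu))
K = 214 / (3*(1-2*0.23)) = 132.099 GPa
K/G = 132.099 / 86.9919 = 1.519


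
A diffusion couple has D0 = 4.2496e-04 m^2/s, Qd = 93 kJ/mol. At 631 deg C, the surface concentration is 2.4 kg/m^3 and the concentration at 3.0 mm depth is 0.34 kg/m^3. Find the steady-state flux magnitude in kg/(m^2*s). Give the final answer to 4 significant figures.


Step 1: D = D0 * exp(-Qd/(R*T))
T = 631 + 273.15 = 904.15 K
D = 4.2496e-04 * exp(-93e3 / (8.314 * 904.15)) = 1.80032e-09 m^2/s
Step 2: J = D * (C1 - C2) / dx
J = 1.80032e-09 * (2.4 - 0.34) / 3e-03
J = 1.236e-06 kg/(m^2*s)


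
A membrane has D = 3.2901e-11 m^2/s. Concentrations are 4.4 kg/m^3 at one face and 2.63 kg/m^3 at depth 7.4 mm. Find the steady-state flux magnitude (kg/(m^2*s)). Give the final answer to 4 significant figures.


J = -D * (dC/dx) = D * (C1 - C2) / dx
J = 3.2901e-11 * (4.4 - 2.63) / 7.4e-03
J = 7.87e-09 kg/(m^2*s)


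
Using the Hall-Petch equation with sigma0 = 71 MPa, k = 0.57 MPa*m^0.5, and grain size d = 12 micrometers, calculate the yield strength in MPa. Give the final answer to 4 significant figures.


sigma_y = sigma0 + k / sqrt(d)
d = 12 um = 1.2e-05 m
sigma_y = 71 + 0.57 / sqrt(1.2e-05)
sigma_y = 235.5 MPa


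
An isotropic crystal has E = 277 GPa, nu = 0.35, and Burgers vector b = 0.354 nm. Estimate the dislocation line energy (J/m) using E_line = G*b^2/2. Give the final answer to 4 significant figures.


Step 1: G = E / (2*(1+nu))
G = 277 / (2*(1+0.35)) = 102.593 GPa = 1.02593e+11 Pa
Step 2: E_line = G*b^2/2
b = 0.354 nm = 3.54e-10 m
E_line = 0.5 * 1.02593e+11 * (3.54e-10)^2 = 6.428e-09 J/m


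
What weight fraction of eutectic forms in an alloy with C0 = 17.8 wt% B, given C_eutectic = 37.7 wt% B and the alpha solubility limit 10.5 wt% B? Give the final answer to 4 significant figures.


f_primary = (C_e - C0) / (C_e - C_alpha_max)
f_primary = (37.7 - 17.8) / (37.7 - 10.5)
f_primary = 0.731618
f_eutectic = 1 - 0.731618 = 0.2684


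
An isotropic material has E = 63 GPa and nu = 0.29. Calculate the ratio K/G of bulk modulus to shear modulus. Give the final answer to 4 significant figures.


G = E / (2*(1+nu))
G = 63 / (2*(1+0.29)) = 24.4186 GPa
K = E / (3*(1-2*nu))
K = 63 / (3*(1-2*0.29)) = 50 GPa
K/G = 50 / 24.4186 = 2.048


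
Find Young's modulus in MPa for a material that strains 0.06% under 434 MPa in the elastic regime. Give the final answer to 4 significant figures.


E = sigma / epsilon
epsilon = 0.06% = 6e-04
E = 434 / 6e-04
E = 723300 MPa


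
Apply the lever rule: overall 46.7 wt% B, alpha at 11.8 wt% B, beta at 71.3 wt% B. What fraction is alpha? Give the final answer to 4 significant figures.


f_alpha = (C_beta - C0) / (C_beta - C_alpha)
f_alpha = (71.3 - 46.7) / (71.3 - 11.8)
f_alpha = 0.4134


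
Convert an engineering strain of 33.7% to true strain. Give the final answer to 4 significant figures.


epsilon_true = ln(1 + epsilon_eng)
epsilon_true = ln(1 + 0.337)
epsilon_true = 0.2904
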